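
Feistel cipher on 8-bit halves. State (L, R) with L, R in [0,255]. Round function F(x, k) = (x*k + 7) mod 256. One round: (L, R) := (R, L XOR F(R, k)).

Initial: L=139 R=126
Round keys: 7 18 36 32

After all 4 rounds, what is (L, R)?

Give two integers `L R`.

Round 1 (k=7): L=126 R=242
Round 2 (k=18): L=242 R=117
Round 3 (k=36): L=117 R=137
Round 4 (k=32): L=137 R=82

Answer: 137 82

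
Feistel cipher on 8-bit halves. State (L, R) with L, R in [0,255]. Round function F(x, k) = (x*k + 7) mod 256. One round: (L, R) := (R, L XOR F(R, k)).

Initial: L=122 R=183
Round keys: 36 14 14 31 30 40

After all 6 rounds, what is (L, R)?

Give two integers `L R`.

Round 1 (k=36): L=183 R=185
Round 2 (k=14): L=185 R=146
Round 3 (k=14): L=146 R=186
Round 4 (k=31): L=186 R=31
Round 5 (k=30): L=31 R=19
Round 6 (k=40): L=19 R=224

Answer: 19 224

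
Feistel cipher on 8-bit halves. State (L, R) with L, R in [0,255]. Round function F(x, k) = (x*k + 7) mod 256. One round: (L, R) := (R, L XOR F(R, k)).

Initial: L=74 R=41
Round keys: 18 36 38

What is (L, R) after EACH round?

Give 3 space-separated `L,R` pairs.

Round 1 (k=18): L=41 R=163
Round 2 (k=36): L=163 R=218
Round 3 (k=38): L=218 R=192

Answer: 41,163 163,218 218,192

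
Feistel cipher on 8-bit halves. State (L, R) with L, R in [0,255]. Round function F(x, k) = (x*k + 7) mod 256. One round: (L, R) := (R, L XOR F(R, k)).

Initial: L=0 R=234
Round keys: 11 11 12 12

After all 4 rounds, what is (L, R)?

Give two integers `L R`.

Answer: 34 155

Derivation:
Round 1 (k=11): L=234 R=21
Round 2 (k=11): L=21 R=4
Round 3 (k=12): L=4 R=34
Round 4 (k=12): L=34 R=155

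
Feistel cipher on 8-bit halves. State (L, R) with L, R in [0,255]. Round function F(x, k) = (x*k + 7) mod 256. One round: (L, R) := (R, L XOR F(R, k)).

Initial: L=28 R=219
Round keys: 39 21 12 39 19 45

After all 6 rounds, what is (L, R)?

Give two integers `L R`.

Answer: 204 247

Derivation:
Round 1 (k=39): L=219 R=120
Round 2 (k=21): L=120 R=4
Round 3 (k=12): L=4 R=79
Round 4 (k=39): L=79 R=20
Round 5 (k=19): L=20 R=204
Round 6 (k=45): L=204 R=247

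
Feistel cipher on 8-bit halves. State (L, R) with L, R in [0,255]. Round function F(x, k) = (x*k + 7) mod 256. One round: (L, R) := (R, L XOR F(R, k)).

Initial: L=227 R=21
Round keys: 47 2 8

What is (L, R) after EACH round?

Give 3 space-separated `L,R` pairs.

Answer: 21,1 1,28 28,230

Derivation:
Round 1 (k=47): L=21 R=1
Round 2 (k=2): L=1 R=28
Round 3 (k=8): L=28 R=230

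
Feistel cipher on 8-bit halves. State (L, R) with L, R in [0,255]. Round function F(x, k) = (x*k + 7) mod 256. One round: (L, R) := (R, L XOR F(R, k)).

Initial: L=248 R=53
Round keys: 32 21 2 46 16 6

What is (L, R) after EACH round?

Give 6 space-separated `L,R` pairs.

Round 1 (k=32): L=53 R=95
Round 2 (k=21): L=95 R=231
Round 3 (k=2): L=231 R=138
Round 4 (k=46): L=138 R=52
Round 5 (k=16): L=52 R=205
Round 6 (k=6): L=205 R=225

Answer: 53,95 95,231 231,138 138,52 52,205 205,225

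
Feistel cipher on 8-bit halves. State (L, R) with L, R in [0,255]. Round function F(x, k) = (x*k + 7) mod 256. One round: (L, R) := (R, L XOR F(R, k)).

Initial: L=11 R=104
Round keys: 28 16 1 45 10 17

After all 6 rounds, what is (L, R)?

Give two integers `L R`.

Round 1 (k=28): L=104 R=108
Round 2 (k=16): L=108 R=175
Round 3 (k=1): L=175 R=218
Round 4 (k=45): L=218 R=246
Round 5 (k=10): L=246 R=121
Round 6 (k=17): L=121 R=230

Answer: 121 230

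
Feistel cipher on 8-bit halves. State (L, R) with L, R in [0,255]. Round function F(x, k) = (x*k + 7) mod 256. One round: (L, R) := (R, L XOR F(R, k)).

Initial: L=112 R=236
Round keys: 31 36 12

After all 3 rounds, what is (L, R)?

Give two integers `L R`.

Round 1 (k=31): L=236 R=235
Round 2 (k=36): L=235 R=255
Round 3 (k=12): L=255 R=16

Answer: 255 16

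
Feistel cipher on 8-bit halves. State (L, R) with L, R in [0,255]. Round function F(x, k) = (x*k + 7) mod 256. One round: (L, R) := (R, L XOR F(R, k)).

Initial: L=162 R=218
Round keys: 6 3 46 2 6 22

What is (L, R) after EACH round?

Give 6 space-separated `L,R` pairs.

Answer: 218,129 129,80 80,230 230,131 131,255 255,114

Derivation:
Round 1 (k=6): L=218 R=129
Round 2 (k=3): L=129 R=80
Round 3 (k=46): L=80 R=230
Round 4 (k=2): L=230 R=131
Round 5 (k=6): L=131 R=255
Round 6 (k=22): L=255 R=114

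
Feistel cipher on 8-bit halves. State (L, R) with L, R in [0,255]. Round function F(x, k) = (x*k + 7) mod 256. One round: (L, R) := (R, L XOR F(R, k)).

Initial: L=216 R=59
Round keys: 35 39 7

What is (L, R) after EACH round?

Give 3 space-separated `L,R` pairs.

Round 1 (k=35): L=59 R=192
Round 2 (k=39): L=192 R=124
Round 3 (k=7): L=124 R=171

Answer: 59,192 192,124 124,171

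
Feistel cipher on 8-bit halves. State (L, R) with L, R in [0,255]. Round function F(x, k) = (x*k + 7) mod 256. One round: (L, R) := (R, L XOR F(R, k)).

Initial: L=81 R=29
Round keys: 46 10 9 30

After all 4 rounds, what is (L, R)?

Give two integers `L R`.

Answer: 85 223

Derivation:
Round 1 (k=46): L=29 R=108
Round 2 (k=10): L=108 R=34
Round 3 (k=9): L=34 R=85
Round 4 (k=30): L=85 R=223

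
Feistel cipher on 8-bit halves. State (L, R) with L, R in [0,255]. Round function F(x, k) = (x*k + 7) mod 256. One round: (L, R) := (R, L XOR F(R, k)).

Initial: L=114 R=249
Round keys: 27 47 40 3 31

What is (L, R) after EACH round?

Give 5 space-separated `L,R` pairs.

Answer: 249,56 56,182 182,79 79,66 66,74

Derivation:
Round 1 (k=27): L=249 R=56
Round 2 (k=47): L=56 R=182
Round 3 (k=40): L=182 R=79
Round 4 (k=3): L=79 R=66
Round 5 (k=31): L=66 R=74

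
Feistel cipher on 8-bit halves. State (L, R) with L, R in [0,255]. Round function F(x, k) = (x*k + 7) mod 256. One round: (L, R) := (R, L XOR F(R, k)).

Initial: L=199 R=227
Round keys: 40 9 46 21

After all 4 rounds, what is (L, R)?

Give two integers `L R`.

Round 1 (k=40): L=227 R=184
Round 2 (k=9): L=184 R=156
Round 3 (k=46): L=156 R=183
Round 4 (k=21): L=183 R=150

Answer: 183 150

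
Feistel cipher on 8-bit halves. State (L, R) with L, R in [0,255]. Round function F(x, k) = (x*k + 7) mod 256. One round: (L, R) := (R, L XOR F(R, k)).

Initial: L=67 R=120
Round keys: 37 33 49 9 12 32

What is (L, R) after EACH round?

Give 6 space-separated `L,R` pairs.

Answer: 120,28 28,219 219,238 238,190 190,1 1,153

Derivation:
Round 1 (k=37): L=120 R=28
Round 2 (k=33): L=28 R=219
Round 3 (k=49): L=219 R=238
Round 4 (k=9): L=238 R=190
Round 5 (k=12): L=190 R=1
Round 6 (k=32): L=1 R=153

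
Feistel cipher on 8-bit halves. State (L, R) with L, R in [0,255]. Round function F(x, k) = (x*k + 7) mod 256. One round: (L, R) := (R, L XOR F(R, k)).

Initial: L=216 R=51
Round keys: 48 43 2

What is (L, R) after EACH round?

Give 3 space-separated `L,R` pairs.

Answer: 51,79 79,127 127,74

Derivation:
Round 1 (k=48): L=51 R=79
Round 2 (k=43): L=79 R=127
Round 3 (k=2): L=127 R=74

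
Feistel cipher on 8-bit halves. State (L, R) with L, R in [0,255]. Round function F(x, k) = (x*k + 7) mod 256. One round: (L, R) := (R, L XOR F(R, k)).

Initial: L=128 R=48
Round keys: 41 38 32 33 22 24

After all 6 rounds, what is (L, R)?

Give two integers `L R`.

Round 1 (k=41): L=48 R=55
Round 2 (k=38): L=55 R=1
Round 3 (k=32): L=1 R=16
Round 4 (k=33): L=16 R=22
Round 5 (k=22): L=22 R=251
Round 6 (k=24): L=251 R=153

Answer: 251 153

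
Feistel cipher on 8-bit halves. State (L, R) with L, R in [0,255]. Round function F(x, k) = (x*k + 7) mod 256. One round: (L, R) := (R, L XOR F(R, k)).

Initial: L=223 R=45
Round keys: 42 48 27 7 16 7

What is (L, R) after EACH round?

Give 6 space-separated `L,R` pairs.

Round 1 (k=42): L=45 R=182
Round 2 (k=48): L=182 R=10
Round 3 (k=27): L=10 R=163
Round 4 (k=7): L=163 R=118
Round 5 (k=16): L=118 R=196
Round 6 (k=7): L=196 R=21

Answer: 45,182 182,10 10,163 163,118 118,196 196,21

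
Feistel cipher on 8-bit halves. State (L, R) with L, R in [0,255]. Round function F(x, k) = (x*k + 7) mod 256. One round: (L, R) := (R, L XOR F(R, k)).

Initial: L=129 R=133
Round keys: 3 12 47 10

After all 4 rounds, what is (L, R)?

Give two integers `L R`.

Round 1 (k=3): L=133 R=23
Round 2 (k=12): L=23 R=158
Round 3 (k=47): L=158 R=30
Round 4 (k=10): L=30 R=173

Answer: 30 173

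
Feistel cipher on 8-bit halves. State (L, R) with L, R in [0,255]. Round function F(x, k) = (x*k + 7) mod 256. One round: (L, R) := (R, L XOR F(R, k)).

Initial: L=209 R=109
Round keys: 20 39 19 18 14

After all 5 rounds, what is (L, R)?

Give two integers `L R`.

Answer: 225 120

Derivation:
Round 1 (k=20): L=109 R=90
Round 2 (k=39): L=90 R=208
Round 3 (k=19): L=208 R=45
Round 4 (k=18): L=45 R=225
Round 5 (k=14): L=225 R=120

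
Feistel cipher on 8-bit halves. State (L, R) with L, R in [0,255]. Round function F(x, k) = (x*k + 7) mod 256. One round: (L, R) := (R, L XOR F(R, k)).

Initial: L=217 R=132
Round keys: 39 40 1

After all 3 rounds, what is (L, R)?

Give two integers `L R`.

Round 1 (k=39): L=132 R=250
Round 2 (k=40): L=250 R=147
Round 3 (k=1): L=147 R=96

Answer: 147 96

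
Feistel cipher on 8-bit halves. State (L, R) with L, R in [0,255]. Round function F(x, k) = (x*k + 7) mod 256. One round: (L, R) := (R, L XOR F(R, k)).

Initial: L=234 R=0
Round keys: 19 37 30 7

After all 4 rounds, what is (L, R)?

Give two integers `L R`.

Answer: 154 117

Derivation:
Round 1 (k=19): L=0 R=237
Round 2 (k=37): L=237 R=72
Round 3 (k=30): L=72 R=154
Round 4 (k=7): L=154 R=117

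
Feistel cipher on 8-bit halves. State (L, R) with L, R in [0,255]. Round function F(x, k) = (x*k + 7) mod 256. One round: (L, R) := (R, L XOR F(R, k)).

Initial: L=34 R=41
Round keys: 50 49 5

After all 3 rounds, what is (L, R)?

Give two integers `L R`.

Round 1 (k=50): L=41 R=43
Round 2 (k=49): L=43 R=107
Round 3 (k=5): L=107 R=53

Answer: 107 53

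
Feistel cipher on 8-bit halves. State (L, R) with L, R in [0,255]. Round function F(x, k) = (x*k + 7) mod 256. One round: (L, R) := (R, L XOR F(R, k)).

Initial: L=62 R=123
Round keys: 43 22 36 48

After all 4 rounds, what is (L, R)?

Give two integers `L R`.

Answer: 137 247

Derivation:
Round 1 (k=43): L=123 R=142
Round 2 (k=22): L=142 R=64
Round 3 (k=36): L=64 R=137
Round 4 (k=48): L=137 R=247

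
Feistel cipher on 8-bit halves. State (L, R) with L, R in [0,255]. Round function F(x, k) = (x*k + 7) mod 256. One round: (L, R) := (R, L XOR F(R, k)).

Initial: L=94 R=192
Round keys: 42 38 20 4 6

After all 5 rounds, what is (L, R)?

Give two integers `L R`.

Answer: 178 33

Derivation:
Round 1 (k=42): L=192 R=217
Round 2 (k=38): L=217 R=253
Round 3 (k=20): L=253 R=18
Round 4 (k=4): L=18 R=178
Round 5 (k=6): L=178 R=33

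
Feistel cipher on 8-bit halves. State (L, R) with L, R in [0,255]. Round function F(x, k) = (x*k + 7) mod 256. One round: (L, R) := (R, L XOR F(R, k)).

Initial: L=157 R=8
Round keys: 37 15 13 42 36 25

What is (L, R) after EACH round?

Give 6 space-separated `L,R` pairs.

Answer: 8,178 178,125 125,210 210,6 6,13 13,74

Derivation:
Round 1 (k=37): L=8 R=178
Round 2 (k=15): L=178 R=125
Round 3 (k=13): L=125 R=210
Round 4 (k=42): L=210 R=6
Round 5 (k=36): L=6 R=13
Round 6 (k=25): L=13 R=74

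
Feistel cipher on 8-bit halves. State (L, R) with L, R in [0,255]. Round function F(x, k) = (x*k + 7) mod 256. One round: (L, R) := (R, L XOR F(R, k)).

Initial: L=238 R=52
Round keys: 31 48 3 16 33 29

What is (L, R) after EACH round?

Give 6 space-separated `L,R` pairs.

Answer: 52,189 189,67 67,109 109,148 148,118 118,241

Derivation:
Round 1 (k=31): L=52 R=189
Round 2 (k=48): L=189 R=67
Round 3 (k=3): L=67 R=109
Round 4 (k=16): L=109 R=148
Round 5 (k=33): L=148 R=118
Round 6 (k=29): L=118 R=241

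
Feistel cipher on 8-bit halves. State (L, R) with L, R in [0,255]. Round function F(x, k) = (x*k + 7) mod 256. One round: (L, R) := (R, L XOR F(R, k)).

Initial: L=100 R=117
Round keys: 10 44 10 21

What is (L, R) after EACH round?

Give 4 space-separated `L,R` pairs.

Round 1 (k=10): L=117 R=253
Round 2 (k=44): L=253 R=246
Round 3 (k=10): L=246 R=94
Round 4 (k=21): L=94 R=75

Answer: 117,253 253,246 246,94 94,75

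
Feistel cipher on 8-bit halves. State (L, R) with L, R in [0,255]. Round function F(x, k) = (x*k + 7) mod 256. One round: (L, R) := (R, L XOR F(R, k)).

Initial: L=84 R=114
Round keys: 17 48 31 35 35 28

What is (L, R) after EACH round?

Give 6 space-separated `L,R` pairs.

Round 1 (k=17): L=114 R=205
Round 2 (k=48): L=205 R=5
Round 3 (k=31): L=5 R=111
Round 4 (k=35): L=111 R=49
Round 5 (k=35): L=49 R=213
Round 6 (k=28): L=213 R=98

Answer: 114,205 205,5 5,111 111,49 49,213 213,98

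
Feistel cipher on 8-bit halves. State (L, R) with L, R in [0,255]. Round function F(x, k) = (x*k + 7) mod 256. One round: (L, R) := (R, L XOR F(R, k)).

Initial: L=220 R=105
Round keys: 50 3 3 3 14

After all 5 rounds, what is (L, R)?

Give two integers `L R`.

Round 1 (k=50): L=105 R=85
Round 2 (k=3): L=85 R=111
Round 3 (k=3): L=111 R=1
Round 4 (k=3): L=1 R=101
Round 5 (k=14): L=101 R=140

Answer: 101 140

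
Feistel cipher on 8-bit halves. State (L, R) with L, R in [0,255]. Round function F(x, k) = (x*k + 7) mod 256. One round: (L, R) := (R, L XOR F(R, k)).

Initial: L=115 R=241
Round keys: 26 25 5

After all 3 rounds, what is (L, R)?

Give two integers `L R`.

Answer: 88 77

Derivation:
Round 1 (k=26): L=241 R=242
Round 2 (k=25): L=242 R=88
Round 3 (k=5): L=88 R=77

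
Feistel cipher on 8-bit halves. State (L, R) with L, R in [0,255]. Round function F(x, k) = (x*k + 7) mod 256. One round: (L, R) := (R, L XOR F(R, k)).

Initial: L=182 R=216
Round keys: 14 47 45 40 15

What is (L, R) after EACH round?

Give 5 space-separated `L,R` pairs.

Answer: 216,97 97,14 14,28 28,105 105,50

Derivation:
Round 1 (k=14): L=216 R=97
Round 2 (k=47): L=97 R=14
Round 3 (k=45): L=14 R=28
Round 4 (k=40): L=28 R=105
Round 5 (k=15): L=105 R=50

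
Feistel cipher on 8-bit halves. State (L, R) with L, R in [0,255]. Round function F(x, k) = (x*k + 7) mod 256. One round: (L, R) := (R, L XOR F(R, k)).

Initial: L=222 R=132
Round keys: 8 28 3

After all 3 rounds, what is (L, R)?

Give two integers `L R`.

Round 1 (k=8): L=132 R=249
Round 2 (k=28): L=249 R=199
Round 3 (k=3): L=199 R=165

Answer: 199 165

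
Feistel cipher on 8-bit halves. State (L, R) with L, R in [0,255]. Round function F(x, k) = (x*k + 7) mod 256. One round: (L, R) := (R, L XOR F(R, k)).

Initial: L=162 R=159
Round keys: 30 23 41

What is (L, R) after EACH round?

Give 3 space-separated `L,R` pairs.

Round 1 (k=30): L=159 R=11
Round 2 (k=23): L=11 R=155
Round 3 (k=41): L=155 R=209

Answer: 159,11 11,155 155,209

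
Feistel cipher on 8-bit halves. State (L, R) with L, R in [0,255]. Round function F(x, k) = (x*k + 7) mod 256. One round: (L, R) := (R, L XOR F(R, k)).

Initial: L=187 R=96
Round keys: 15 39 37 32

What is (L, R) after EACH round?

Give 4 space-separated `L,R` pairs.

Answer: 96,28 28,43 43,34 34,108

Derivation:
Round 1 (k=15): L=96 R=28
Round 2 (k=39): L=28 R=43
Round 3 (k=37): L=43 R=34
Round 4 (k=32): L=34 R=108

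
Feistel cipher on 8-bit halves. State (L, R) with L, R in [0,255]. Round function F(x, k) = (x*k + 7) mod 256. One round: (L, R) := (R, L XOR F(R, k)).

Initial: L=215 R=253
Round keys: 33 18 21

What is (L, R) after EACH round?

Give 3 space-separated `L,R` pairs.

Answer: 253,115 115,224 224,20

Derivation:
Round 1 (k=33): L=253 R=115
Round 2 (k=18): L=115 R=224
Round 3 (k=21): L=224 R=20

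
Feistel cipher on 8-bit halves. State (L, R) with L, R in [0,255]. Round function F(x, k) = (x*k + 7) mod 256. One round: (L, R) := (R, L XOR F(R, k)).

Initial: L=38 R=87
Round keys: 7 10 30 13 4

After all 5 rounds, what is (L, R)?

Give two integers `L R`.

Round 1 (k=7): L=87 R=78
Round 2 (k=10): L=78 R=68
Round 3 (k=30): L=68 R=177
Round 4 (k=13): L=177 R=64
Round 5 (k=4): L=64 R=182

Answer: 64 182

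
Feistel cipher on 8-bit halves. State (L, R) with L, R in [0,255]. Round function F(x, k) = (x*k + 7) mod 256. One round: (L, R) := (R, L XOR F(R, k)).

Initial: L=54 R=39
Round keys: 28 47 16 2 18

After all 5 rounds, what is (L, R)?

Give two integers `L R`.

Round 1 (k=28): L=39 R=125
Round 2 (k=47): L=125 R=221
Round 3 (k=16): L=221 R=170
Round 4 (k=2): L=170 R=134
Round 5 (k=18): L=134 R=217

Answer: 134 217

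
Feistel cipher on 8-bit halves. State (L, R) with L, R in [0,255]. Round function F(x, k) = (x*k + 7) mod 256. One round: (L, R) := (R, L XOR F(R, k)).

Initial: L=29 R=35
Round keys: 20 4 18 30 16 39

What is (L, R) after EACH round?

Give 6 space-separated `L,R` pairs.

Answer: 35,222 222,92 92,161 161,185 185,54 54,248

Derivation:
Round 1 (k=20): L=35 R=222
Round 2 (k=4): L=222 R=92
Round 3 (k=18): L=92 R=161
Round 4 (k=30): L=161 R=185
Round 5 (k=16): L=185 R=54
Round 6 (k=39): L=54 R=248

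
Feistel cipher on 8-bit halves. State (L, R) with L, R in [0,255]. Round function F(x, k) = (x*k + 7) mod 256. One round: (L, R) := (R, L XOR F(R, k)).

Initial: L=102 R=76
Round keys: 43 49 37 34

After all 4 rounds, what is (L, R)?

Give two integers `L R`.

Answer: 162 227

Derivation:
Round 1 (k=43): L=76 R=173
Round 2 (k=49): L=173 R=104
Round 3 (k=37): L=104 R=162
Round 4 (k=34): L=162 R=227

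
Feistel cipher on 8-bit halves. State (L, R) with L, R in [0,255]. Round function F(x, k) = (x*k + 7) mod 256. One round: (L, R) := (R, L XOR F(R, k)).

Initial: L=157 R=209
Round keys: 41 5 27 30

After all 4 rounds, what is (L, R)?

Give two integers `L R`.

Answer: 167 208

Derivation:
Round 1 (k=41): L=209 R=29
Round 2 (k=5): L=29 R=73
Round 3 (k=27): L=73 R=167
Round 4 (k=30): L=167 R=208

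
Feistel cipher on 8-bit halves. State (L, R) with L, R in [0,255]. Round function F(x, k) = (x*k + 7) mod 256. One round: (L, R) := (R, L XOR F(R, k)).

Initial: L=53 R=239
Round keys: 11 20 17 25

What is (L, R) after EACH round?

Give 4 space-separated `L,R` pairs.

Round 1 (k=11): L=239 R=121
Round 2 (k=20): L=121 R=148
Round 3 (k=17): L=148 R=162
Round 4 (k=25): L=162 R=77

Answer: 239,121 121,148 148,162 162,77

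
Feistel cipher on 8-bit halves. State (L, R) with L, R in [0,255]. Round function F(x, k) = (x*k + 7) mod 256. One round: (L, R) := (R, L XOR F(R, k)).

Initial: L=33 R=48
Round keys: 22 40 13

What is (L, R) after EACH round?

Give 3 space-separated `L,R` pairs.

Round 1 (k=22): L=48 R=6
Round 2 (k=40): L=6 R=199
Round 3 (k=13): L=199 R=36

Answer: 48,6 6,199 199,36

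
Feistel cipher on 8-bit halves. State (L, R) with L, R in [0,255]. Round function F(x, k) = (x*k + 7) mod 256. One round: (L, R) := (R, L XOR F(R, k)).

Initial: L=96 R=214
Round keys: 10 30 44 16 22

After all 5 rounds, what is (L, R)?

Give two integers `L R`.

Answer: 48 95

Derivation:
Round 1 (k=10): L=214 R=3
Round 2 (k=30): L=3 R=183
Round 3 (k=44): L=183 R=120
Round 4 (k=16): L=120 R=48
Round 5 (k=22): L=48 R=95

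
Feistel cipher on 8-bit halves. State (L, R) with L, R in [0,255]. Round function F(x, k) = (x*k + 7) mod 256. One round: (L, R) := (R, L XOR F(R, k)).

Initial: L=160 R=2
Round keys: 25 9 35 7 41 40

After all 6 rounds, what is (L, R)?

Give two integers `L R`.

Answer: 204 70

Derivation:
Round 1 (k=25): L=2 R=153
Round 2 (k=9): L=153 R=106
Round 3 (k=35): L=106 R=28
Round 4 (k=7): L=28 R=161
Round 5 (k=41): L=161 R=204
Round 6 (k=40): L=204 R=70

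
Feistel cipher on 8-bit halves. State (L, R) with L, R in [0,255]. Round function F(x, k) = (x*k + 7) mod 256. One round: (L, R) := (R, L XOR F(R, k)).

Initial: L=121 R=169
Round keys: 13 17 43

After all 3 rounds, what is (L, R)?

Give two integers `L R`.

Answer: 149 235

Derivation:
Round 1 (k=13): L=169 R=229
Round 2 (k=17): L=229 R=149
Round 3 (k=43): L=149 R=235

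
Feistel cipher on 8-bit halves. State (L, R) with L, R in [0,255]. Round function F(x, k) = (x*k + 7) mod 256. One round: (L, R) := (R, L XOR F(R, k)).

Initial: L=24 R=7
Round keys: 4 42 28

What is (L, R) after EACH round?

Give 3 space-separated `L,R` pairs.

Answer: 7,59 59,178 178,68

Derivation:
Round 1 (k=4): L=7 R=59
Round 2 (k=42): L=59 R=178
Round 3 (k=28): L=178 R=68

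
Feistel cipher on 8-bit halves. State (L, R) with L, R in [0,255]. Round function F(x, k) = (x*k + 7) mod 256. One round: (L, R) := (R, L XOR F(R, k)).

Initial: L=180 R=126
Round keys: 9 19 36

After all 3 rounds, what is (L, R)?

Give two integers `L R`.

Answer: 36 214

Derivation:
Round 1 (k=9): L=126 R=193
Round 2 (k=19): L=193 R=36
Round 3 (k=36): L=36 R=214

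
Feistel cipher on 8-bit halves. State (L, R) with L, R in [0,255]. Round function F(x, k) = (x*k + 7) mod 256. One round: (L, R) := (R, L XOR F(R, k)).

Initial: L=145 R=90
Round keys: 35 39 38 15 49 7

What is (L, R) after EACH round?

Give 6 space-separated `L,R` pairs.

Round 1 (k=35): L=90 R=196
Round 2 (k=39): L=196 R=185
Round 3 (k=38): L=185 R=185
Round 4 (k=15): L=185 R=103
Round 5 (k=49): L=103 R=7
Round 6 (k=7): L=7 R=95

Answer: 90,196 196,185 185,185 185,103 103,7 7,95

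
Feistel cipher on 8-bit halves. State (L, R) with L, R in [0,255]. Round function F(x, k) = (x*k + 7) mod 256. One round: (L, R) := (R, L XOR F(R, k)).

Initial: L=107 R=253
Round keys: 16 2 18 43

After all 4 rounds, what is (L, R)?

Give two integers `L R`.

Answer: 151 230

Derivation:
Round 1 (k=16): L=253 R=188
Round 2 (k=2): L=188 R=130
Round 3 (k=18): L=130 R=151
Round 4 (k=43): L=151 R=230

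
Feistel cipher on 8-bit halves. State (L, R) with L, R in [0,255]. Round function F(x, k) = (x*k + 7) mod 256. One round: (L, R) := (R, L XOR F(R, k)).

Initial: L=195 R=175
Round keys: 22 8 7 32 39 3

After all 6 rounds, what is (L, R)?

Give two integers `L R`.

Answer: 29 193

Derivation:
Round 1 (k=22): L=175 R=210
Round 2 (k=8): L=210 R=56
Round 3 (k=7): L=56 R=93
Round 4 (k=32): L=93 R=159
Round 5 (k=39): L=159 R=29
Round 6 (k=3): L=29 R=193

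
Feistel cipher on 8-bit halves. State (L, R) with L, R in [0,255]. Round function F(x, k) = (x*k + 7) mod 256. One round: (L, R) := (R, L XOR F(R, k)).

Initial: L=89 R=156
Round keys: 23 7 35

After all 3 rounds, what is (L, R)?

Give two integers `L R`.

Answer: 217 224

Derivation:
Round 1 (k=23): L=156 R=82
Round 2 (k=7): L=82 R=217
Round 3 (k=35): L=217 R=224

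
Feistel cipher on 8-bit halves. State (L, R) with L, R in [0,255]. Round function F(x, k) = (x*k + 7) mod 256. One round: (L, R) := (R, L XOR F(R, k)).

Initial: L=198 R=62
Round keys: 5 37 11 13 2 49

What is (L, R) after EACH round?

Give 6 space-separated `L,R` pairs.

Answer: 62,251 251,112 112,44 44,51 51,65 65,75

Derivation:
Round 1 (k=5): L=62 R=251
Round 2 (k=37): L=251 R=112
Round 3 (k=11): L=112 R=44
Round 4 (k=13): L=44 R=51
Round 5 (k=2): L=51 R=65
Round 6 (k=49): L=65 R=75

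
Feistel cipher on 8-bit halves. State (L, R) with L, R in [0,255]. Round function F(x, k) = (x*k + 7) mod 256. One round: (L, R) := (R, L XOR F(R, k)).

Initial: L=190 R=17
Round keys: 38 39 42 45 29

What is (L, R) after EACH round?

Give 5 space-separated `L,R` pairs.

Answer: 17,51 51,221 221,122 122,164 164,225

Derivation:
Round 1 (k=38): L=17 R=51
Round 2 (k=39): L=51 R=221
Round 3 (k=42): L=221 R=122
Round 4 (k=45): L=122 R=164
Round 5 (k=29): L=164 R=225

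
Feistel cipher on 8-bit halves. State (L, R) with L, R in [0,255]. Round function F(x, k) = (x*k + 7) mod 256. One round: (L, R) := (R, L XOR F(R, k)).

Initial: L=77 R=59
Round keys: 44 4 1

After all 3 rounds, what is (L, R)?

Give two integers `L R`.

Answer: 164 205

Derivation:
Round 1 (k=44): L=59 R=102
Round 2 (k=4): L=102 R=164
Round 3 (k=1): L=164 R=205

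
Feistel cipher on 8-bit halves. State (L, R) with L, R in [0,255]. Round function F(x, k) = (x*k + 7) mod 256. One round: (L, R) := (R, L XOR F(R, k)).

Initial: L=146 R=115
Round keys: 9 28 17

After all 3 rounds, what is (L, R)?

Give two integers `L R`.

Answer: 116 59

Derivation:
Round 1 (k=9): L=115 R=128
Round 2 (k=28): L=128 R=116
Round 3 (k=17): L=116 R=59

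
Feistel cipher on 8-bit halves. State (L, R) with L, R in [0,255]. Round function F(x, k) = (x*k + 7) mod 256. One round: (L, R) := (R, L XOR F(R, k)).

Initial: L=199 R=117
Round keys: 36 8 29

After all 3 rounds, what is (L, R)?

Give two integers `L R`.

Round 1 (k=36): L=117 R=188
Round 2 (k=8): L=188 R=146
Round 3 (k=29): L=146 R=45

Answer: 146 45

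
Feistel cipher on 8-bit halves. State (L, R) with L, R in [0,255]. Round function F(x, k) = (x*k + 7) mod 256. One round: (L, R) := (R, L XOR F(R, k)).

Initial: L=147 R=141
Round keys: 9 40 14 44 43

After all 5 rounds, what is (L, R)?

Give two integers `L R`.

Answer: 69 114

Derivation:
Round 1 (k=9): L=141 R=111
Round 2 (k=40): L=111 R=210
Round 3 (k=14): L=210 R=236
Round 4 (k=44): L=236 R=69
Round 5 (k=43): L=69 R=114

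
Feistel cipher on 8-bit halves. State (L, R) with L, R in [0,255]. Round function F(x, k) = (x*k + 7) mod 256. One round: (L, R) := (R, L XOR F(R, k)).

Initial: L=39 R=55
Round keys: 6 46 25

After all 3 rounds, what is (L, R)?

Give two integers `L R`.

Answer: 12 69

Derivation:
Round 1 (k=6): L=55 R=118
Round 2 (k=46): L=118 R=12
Round 3 (k=25): L=12 R=69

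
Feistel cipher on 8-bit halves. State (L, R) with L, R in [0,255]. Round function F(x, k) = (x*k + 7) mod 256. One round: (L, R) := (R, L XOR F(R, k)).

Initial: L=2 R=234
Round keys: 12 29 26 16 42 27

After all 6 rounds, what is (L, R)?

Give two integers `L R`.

Round 1 (k=12): L=234 R=253
Round 2 (k=29): L=253 R=90
Round 3 (k=26): L=90 R=214
Round 4 (k=16): L=214 R=61
Round 5 (k=42): L=61 R=223
Round 6 (k=27): L=223 R=177

Answer: 223 177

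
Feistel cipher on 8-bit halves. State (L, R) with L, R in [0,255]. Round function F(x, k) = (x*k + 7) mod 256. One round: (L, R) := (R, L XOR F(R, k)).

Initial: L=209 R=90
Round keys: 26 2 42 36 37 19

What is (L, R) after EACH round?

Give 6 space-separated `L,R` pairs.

Answer: 90,250 250,161 161,139 139,50 50,202 202,55

Derivation:
Round 1 (k=26): L=90 R=250
Round 2 (k=2): L=250 R=161
Round 3 (k=42): L=161 R=139
Round 4 (k=36): L=139 R=50
Round 5 (k=37): L=50 R=202
Round 6 (k=19): L=202 R=55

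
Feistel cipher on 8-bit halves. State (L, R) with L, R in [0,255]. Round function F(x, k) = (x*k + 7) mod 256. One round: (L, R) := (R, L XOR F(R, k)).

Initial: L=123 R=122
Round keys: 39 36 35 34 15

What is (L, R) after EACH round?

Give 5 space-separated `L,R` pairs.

Round 1 (k=39): L=122 R=230
Round 2 (k=36): L=230 R=37
Round 3 (k=35): L=37 R=240
Round 4 (k=34): L=240 R=194
Round 5 (k=15): L=194 R=149

Answer: 122,230 230,37 37,240 240,194 194,149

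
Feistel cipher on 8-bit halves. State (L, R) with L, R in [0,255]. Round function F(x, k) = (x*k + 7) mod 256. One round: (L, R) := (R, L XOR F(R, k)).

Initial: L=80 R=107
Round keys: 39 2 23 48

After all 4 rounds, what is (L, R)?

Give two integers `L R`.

Answer: 7 51

Derivation:
Round 1 (k=39): L=107 R=4
Round 2 (k=2): L=4 R=100
Round 3 (k=23): L=100 R=7
Round 4 (k=48): L=7 R=51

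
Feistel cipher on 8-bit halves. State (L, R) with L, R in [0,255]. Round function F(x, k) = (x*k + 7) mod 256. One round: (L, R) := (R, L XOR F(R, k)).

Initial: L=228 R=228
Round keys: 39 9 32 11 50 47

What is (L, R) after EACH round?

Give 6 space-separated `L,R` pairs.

Round 1 (k=39): L=228 R=39
Round 2 (k=9): L=39 R=130
Round 3 (k=32): L=130 R=96
Round 4 (k=11): L=96 R=165
Round 5 (k=50): L=165 R=33
Round 6 (k=47): L=33 R=179

Answer: 228,39 39,130 130,96 96,165 165,33 33,179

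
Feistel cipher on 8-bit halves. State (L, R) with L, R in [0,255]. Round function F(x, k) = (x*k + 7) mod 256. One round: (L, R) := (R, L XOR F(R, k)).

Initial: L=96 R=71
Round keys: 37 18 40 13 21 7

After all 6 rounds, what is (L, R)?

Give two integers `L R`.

Round 1 (k=37): L=71 R=42
Round 2 (k=18): L=42 R=188
Round 3 (k=40): L=188 R=77
Round 4 (k=13): L=77 R=76
Round 5 (k=21): L=76 R=14
Round 6 (k=7): L=14 R=37

Answer: 14 37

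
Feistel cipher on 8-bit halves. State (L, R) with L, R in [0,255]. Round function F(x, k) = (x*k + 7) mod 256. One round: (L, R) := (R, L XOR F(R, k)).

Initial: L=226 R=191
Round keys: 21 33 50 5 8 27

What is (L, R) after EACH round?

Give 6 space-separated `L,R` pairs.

Round 1 (k=21): L=191 R=80
Round 2 (k=33): L=80 R=232
Round 3 (k=50): L=232 R=7
Round 4 (k=5): L=7 R=194
Round 5 (k=8): L=194 R=16
Round 6 (k=27): L=16 R=117

Answer: 191,80 80,232 232,7 7,194 194,16 16,117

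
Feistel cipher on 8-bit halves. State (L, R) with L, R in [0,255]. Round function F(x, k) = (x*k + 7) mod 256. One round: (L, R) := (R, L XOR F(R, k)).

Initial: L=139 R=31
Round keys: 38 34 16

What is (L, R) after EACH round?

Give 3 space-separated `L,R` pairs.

Round 1 (k=38): L=31 R=42
Round 2 (k=34): L=42 R=132
Round 3 (k=16): L=132 R=109

Answer: 31,42 42,132 132,109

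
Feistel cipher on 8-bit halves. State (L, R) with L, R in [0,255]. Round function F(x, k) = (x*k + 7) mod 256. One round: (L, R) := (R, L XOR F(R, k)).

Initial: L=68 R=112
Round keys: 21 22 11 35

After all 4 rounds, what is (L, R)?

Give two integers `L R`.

Round 1 (k=21): L=112 R=115
Round 2 (k=22): L=115 R=153
Round 3 (k=11): L=153 R=233
Round 4 (k=35): L=233 R=123

Answer: 233 123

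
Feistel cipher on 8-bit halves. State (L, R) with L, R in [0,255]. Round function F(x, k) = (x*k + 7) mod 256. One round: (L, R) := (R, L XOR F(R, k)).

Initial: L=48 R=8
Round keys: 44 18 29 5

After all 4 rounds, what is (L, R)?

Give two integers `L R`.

Answer: 119 119

Derivation:
Round 1 (k=44): L=8 R=87
Round 2 (k=18): L=87 R=45
Round 3 (k=29): L=45 R=119
Round 4 (k=5): L=119 R=119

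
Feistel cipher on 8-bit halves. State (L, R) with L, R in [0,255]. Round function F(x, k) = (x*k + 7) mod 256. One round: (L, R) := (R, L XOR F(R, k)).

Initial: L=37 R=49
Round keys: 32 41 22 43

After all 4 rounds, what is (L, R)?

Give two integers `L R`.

Answer: 245 70

Derivation:
Round 1 (k=32): L=49 R=2
Round 2 (k=41): L=2 R=104
Round 3 (k=22): L=104 R=245
Round 4 (k=43): L=245 R=70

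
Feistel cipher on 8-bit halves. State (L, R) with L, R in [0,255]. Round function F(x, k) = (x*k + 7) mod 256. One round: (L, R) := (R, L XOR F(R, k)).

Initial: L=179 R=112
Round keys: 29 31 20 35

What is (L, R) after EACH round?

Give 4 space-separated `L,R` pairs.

Round 1 (k=29): L=112 R=4
Round 2 (k=31): L=4 R=243
Round 3 (k=20): L=243 R=7
Round 4 (k=35): L=7 R=15

Answer: 112,4 4,243 243,7 7,15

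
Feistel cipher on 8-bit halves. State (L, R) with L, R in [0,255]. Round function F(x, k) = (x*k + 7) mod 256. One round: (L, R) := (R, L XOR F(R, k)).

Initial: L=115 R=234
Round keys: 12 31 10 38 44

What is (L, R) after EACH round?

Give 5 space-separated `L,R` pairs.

Answer: 234,140 140,17 17,61 61,4 4,138

Derivation:
Round 1 (k=12): L=234 R=140
Round 2 (k=31): L=140 R=17
Round 3 (k=10): L=17 R=61
Round 4 (k=38): L=61 R=4
Round 5 (k=44): L=4 R=138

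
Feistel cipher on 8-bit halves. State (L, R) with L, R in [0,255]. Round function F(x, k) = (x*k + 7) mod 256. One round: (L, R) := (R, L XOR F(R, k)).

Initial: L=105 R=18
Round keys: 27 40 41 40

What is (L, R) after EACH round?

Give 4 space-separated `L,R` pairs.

Answer: 18,132 132,181 181,128 128,178

Derivation:
Round 1 (k=27): L=18 R=132
Round 2 (k=40): L=132 R=181
Round 3 (k=41): L=181 R=128
Round 4 (k=40): L=128 R=178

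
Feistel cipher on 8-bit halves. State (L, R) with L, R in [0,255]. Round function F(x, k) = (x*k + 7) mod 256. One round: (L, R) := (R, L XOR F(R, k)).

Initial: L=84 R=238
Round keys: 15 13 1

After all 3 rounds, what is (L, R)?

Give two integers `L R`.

Round 1 (k=15): L=238 R=173
Round 2 (k=13): L=173 R=62
Round 3 (k=1): L=62 R=232

Answer: 62 232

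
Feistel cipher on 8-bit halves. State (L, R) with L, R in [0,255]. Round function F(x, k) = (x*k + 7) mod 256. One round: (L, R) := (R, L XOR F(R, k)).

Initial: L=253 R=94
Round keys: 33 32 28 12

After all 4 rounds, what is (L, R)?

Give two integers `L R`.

Answer: 27 18

Derivation:
Round 1 (k=33): L=94 R=216
Round 2 (k=32): L=216 R=89
Round 3 (k=28): L=89 R=27
Round 4 (k=12): L=27 R=18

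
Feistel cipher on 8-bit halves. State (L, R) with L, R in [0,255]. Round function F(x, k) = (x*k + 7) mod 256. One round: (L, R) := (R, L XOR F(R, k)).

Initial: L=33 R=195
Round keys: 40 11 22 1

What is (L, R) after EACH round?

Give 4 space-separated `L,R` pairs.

Answer: 195,94 94,210 210,77 77,134

Derivation:
Round 1 (k=40): L=195 R=94
Round 2 (k=11): L=94 R=210
Round 3 (k=22): L=210 R=77
Round 4 (k=1): L=77 R=134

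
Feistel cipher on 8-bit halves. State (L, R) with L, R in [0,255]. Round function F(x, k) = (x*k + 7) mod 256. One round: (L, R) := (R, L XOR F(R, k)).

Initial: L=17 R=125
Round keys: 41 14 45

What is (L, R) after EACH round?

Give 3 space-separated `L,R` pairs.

Round 1 (k=41): L=125 R=29
Round 2 (k=14): L=29 R=224
Round 3 (k=45): L=224 R=122

Answer: 125,29 29,224 224,122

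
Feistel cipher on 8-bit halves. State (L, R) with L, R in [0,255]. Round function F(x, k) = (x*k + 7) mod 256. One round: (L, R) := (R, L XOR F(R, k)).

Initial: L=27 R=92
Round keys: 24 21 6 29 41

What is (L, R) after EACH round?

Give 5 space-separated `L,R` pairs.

Round 1 (k=24): L=92 R=188
Round 2 (k=21): L=188 R=47
Round 3 (k=6): L=47 R=157
Round 4 (k=29): L=157 R=255
Round 5 (k=41): L=255 R=67

Answer: 92,188 188,47 47,157 157,255 255,67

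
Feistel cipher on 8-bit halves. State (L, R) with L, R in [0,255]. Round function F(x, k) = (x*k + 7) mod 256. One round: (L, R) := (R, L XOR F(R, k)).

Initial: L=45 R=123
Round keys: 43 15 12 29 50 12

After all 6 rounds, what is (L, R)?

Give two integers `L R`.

Round 1 (k=43): L=123 R=157
Round 2 (k=15): L=157 R=65
Round 3 (k=12): L=65 R=142
Round 4 (k=29): L=142 R=92
Round 5 (k=50): L=92 R=113
Round 6 (k=12): L=113 R=15

Answer: 113 15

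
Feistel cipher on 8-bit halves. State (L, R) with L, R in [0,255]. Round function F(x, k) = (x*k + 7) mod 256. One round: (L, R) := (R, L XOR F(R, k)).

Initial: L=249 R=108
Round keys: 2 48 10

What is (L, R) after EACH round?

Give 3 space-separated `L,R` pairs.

Round 1 (k=2): L=108 R=38
Round 2 (k=48): L=38 R=75
Round 3 (k=10): L=75 R=211

Answer: 108,38 38,75 75,211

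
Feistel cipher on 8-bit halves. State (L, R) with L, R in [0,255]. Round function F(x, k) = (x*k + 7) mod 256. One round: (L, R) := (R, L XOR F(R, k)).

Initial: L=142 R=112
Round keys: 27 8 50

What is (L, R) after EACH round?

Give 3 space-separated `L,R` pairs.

Answer: 112,89 89,191 191,12

Derivation:
Round 1 (k=27): L=112 R=89
Round 2 (k=8): L=89 R=191
Round 3 (k=50): L=191 R=12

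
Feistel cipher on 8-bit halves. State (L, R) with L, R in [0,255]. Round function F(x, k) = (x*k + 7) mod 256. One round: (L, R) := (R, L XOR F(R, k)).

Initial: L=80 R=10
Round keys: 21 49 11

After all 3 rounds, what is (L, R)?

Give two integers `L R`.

Answer: 74 188

Derivation:
Round 1 (k=21): L=10 R=137
Round 2 (k=49): L=137 R=74
Round 3 (k=11): L=74 R=188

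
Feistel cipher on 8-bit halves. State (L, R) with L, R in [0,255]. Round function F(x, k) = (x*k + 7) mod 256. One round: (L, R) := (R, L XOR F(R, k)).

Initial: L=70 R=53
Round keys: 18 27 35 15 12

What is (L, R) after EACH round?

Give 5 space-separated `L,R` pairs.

Answer: 53,135 135,113 113,253 253,171 171,246

Derivation:
Round 1 (k=18): L=53 R=135
Round 2 (k=27): L=135 R=113
Round 3 (k=35): L=113 R=253
Round 4 (k=15): L=253 R=171
Round 5 (k=12): L=171 R=246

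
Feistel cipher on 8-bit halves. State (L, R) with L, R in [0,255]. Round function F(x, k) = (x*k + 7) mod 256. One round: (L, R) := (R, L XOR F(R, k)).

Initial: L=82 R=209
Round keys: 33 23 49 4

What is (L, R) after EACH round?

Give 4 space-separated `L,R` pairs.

Round 1 (k=33): L=209 R=170
Round 2 (k=23): L=170 R=156
Round 3 (k=49): L=156 R=73
Round 4 (k=4): L=73 R=183

Answer: 209,170 170,156 156,73 73,183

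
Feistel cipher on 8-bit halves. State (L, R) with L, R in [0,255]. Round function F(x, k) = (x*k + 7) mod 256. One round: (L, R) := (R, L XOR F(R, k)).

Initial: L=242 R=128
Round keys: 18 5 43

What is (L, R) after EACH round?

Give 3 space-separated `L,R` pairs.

Answer: 128,245 245,80 80,130

Derivation:
Round 1 (k=18): L=128 R=245
Round 2 (k=5): L=245 R=80
Round 3 (k=43): L=80 R=130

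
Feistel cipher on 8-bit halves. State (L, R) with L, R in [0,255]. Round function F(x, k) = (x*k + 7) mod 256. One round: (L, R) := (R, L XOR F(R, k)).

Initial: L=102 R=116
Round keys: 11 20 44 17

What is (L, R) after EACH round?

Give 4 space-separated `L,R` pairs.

Round 1 (k=11): L=116 R=101
Round 2 (k=20): L=101 R=159
Round 3 (k=44): L=159 R=62
Round 4 (k=17): L=62 R=186

Answer: 116,101 101,159 159,62 62,186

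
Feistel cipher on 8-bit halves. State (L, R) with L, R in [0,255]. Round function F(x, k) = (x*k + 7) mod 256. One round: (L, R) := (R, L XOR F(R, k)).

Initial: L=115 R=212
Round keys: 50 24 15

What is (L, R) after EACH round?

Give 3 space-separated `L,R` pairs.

Round 1 (k=50): L=212 R=28
Round 2 (k=24): L=28 R=115
Round 3 (k=15): L=115 R=216

Answer: 212,28 28,115 115,216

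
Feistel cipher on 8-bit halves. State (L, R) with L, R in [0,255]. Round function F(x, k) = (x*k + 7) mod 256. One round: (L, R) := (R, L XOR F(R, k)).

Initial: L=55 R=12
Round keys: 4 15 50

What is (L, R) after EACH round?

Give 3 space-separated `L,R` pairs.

Answer: 12,0 0,11 11,45

Derivation:
Round 1 (k=4): L=12 R=0
Round 2 (k=15): L=0 R=11
Round 3 (k=50): L=11 R=45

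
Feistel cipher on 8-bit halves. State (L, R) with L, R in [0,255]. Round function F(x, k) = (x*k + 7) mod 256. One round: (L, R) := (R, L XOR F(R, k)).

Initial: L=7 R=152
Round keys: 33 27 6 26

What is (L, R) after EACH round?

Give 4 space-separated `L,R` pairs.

Round 1 (k=33): L=152 R=152
Round 2 (k=27): L=152 R=151
Round 3 (k=6): L=151 R=9
Round 4 (k=26): L=9 R=102

Answer: 152,152 152,151 151,9 9,102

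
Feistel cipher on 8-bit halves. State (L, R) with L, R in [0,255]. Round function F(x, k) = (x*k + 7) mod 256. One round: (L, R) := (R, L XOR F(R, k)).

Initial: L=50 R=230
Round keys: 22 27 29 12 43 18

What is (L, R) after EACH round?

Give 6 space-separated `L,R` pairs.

Round 1 (k=22): L=230 R=249
Round 2 (k=27): L=249 R=172
Round 3 (k=29): L=172 R=122
Round 4 (k=12): L=122 R=19
Round 5 (k=43): L=19 R=66
Round 6 (k=18): L=66 R=184

Answer: 230,249 249,172 172,122 122,19 19,66 66,184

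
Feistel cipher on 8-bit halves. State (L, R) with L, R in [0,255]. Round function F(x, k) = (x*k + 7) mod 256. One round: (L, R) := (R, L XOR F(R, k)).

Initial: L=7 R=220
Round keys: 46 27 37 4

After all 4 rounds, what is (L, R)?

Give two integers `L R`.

Round 1 (k=46): L=220 R=136
Round 2 (k=27): L=136 R=131
Round 3 (k=37): L=131 R=126
Round 4 (k=4): L=126 R=124

Answer: 126 124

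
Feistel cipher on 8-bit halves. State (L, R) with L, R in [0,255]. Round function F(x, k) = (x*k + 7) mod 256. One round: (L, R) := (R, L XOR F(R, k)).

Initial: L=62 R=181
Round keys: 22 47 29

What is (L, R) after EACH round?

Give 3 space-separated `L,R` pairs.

Round 1 (k=22): L=181 R=171
Round 2 (k=47): L=171 R=217
Round 3 (k=29): L=217 R=55

Answer: 181,171 171,217 217,55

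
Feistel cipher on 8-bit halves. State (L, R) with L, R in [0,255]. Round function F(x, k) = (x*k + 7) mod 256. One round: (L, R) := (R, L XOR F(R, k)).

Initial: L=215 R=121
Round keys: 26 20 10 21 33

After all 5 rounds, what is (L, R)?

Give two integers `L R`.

Answer: 54 56

Derivation:
Round 1 (k=26): L=121 R=134
Round 2 (k=20): L=134 R=6
Round 3 (k=10): L=6 R=197
Round 4 (k=21): L=197 R=54
Round 5 (k=33): L=54 R=56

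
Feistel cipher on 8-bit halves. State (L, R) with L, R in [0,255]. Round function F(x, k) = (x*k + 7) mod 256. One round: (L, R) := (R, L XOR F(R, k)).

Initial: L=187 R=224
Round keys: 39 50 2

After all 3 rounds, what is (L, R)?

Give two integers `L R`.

Answer: 159 217

Derivation:
Round 1 (k=39): L=224 R=156
Round 2 (k=50): L=156 R=159
Round 3 (k=2): L=159 R=217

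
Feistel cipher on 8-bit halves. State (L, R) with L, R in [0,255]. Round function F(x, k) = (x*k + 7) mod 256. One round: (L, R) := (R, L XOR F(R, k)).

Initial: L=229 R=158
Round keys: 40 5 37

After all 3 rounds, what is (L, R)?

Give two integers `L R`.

Round 1 (k=40): L=158 R=82
Round 2 (k=5): L=82 R=63
Round 3 (k=37): L=63 R=112

Answer: 63 112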